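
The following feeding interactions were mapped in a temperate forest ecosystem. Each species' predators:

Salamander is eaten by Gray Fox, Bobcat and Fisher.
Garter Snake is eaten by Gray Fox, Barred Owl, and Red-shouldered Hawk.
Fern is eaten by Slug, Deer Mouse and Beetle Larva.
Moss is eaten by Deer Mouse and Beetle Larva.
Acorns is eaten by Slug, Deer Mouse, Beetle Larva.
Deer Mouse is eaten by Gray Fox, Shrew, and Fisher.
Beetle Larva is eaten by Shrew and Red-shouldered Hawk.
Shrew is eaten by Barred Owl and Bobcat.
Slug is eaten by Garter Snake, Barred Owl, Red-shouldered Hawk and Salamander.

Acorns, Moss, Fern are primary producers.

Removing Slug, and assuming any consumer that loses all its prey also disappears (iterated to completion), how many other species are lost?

Remove Slug.
Round 1: Salamander (all prey gone), Garter Snake (all prey gone) → extinct.
No further losses. Total secondary extinctions: 2.

2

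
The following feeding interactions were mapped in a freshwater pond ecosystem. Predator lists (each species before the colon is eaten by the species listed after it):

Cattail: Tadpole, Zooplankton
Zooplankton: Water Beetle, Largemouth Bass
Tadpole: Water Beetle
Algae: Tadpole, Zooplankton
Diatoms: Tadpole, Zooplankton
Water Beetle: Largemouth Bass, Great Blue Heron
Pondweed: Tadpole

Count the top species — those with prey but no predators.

Top species (has prey, but nothing eats it): Largemouth Bass, Great Blue Heron.
Count: 2.

2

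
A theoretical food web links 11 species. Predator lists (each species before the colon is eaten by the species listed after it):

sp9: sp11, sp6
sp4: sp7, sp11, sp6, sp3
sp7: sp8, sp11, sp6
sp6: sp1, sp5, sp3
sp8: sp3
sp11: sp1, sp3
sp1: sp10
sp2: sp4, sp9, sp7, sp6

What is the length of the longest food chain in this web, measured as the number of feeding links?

5 links

One longest chain: sp2 → sp4 → sp7 → sp11 → sp1 → sp10.
It has 6 species and 5 links.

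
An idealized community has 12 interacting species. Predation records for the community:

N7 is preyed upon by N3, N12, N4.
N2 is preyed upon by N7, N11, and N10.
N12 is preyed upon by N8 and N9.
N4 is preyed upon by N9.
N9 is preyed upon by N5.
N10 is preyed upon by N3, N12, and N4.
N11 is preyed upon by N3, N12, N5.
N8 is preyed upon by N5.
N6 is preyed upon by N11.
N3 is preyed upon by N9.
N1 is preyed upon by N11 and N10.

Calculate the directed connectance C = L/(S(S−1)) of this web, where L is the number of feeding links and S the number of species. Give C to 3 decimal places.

The web has S = 12 species and L = 21 feeding links.
C = L / (S(S−1)) = 21 / 132 = 0.1591 ≈ 0.159.

C = 0.159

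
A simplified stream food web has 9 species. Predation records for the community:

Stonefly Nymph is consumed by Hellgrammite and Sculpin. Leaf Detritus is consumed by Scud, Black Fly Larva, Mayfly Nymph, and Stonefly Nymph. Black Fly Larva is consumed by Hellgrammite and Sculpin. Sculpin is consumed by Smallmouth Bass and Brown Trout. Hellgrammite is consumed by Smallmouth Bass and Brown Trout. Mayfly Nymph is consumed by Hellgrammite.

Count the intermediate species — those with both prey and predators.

5

Intermediate species (has both prey and predators): Stonefly Nymph, Black Fly Larva, Mayfly Nymph, Sculpin, Hellgrammite.
Count: 5.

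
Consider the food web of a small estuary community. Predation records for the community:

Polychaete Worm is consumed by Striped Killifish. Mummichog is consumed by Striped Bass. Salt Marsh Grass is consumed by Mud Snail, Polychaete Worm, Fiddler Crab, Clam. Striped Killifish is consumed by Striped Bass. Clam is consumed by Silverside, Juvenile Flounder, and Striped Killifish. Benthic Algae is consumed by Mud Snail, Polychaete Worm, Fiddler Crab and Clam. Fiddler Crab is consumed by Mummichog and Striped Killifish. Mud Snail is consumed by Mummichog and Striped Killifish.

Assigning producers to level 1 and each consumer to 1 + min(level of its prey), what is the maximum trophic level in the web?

4

Producers (level 1): Salt Marsh Grass, Benthic Algae.
Following each consumer down to its lowest-level prey: Salt Marsh Grass → Fiddler Crab → Mummichog → Striped Bass (levels 1 through 4).
All prey of Striped Bass (Mummichog 3, Striped Killifish 3) are at level 3 or above, so Striped Bass is at level 1 + 3 = 4.
Every consumer has at least one prey at level 3 or below, so none exceeds level 4.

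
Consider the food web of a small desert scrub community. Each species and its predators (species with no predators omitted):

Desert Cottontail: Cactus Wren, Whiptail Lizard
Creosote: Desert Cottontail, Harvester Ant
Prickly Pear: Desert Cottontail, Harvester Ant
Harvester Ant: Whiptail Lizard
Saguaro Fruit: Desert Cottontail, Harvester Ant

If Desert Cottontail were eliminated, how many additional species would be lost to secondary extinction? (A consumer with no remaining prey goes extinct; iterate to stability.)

Remove Desert Cottontail.
Round 1: Cactus Wren (all prey gone) → extinct.
No further losses. Total secondary extinctions: 1.

1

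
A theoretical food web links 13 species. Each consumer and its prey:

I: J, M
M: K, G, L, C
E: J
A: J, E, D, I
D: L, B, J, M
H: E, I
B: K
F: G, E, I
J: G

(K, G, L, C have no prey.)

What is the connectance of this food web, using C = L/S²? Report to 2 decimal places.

The web has S = 13 species and L = 22 feeding links.
C = L / S² = 22 / 169 = 0.1302 ≈ 0.13.

C = 0.13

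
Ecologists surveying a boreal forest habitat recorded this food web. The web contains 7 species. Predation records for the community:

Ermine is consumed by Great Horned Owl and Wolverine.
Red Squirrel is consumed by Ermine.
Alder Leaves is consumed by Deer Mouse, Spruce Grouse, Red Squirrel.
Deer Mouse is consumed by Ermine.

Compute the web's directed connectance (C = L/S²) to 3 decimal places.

The web has S = 7 species and L = 7 feeding links.
C = L / S² = 7 / 49 = 0.1429 ≈ 0.143.

C = 0.143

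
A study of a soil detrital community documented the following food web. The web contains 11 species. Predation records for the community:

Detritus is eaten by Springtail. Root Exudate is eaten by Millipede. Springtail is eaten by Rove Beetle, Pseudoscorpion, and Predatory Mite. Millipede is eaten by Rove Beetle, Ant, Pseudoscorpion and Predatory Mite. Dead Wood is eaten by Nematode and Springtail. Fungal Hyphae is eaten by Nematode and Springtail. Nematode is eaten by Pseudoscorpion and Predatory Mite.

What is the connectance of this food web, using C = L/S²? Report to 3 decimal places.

The web has S = 11 species and L = 15 feeding links.
C = L / S² = 15 / 121 = 0.1240 ≈ 0.124.

C = 0.124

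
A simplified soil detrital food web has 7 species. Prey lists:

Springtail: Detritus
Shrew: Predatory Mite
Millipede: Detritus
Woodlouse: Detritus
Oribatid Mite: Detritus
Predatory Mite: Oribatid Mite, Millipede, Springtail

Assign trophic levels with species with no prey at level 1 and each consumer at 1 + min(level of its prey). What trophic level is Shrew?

Trophic level 4

Detritus has no prey (basal) → level 1.
Oribatid Mite eats Detritus → level 2.
Predatory Mite eats Oribatid Mite → level 3.
Shrew eats Predatory Mite → level 4.
No prey of Shrew is below level 3, so 4 is the minimum.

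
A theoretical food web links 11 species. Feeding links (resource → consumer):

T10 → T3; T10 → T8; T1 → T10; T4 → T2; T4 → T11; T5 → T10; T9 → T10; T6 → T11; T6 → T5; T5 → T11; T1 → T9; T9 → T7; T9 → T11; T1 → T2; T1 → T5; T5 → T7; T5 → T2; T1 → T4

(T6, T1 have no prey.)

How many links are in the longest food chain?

3 links

One longest chain: T6 → T5 → T10 → T8.
It has 4 species and 3 links.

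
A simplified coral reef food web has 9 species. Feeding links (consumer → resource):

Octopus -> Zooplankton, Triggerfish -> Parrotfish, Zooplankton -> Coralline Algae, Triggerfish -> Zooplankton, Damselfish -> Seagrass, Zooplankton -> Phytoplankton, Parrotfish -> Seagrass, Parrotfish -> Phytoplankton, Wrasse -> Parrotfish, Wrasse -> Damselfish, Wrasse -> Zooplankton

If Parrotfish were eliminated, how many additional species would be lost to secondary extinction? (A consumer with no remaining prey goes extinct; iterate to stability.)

Remove Parrotfish.
Every predator of it retains at least one other prey: Triggerfish still has Zooplankton; Wrasse still has Damselfish, Zooplankton.
No consumer loses all prey, so no secondary extinctions occur.

0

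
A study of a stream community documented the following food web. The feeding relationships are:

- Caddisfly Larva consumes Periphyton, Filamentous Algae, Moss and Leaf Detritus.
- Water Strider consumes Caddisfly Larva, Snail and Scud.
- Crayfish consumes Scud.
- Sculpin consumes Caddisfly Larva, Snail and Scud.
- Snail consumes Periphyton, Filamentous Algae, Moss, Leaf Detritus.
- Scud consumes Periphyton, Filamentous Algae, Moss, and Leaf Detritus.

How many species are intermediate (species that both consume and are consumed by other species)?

Intermediate species (has both prey and predators): Caddisfly Larva, Scud, Snail.
Count: 3.

3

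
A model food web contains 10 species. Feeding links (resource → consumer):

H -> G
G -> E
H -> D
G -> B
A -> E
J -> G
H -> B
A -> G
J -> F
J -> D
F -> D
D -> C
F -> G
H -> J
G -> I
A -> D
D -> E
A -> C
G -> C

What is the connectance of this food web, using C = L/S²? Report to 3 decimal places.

The web has S = 10 species and L = 19 feeding links.
C = L / S² = 19 / 100 = 0.1900 ≈ 0.190.

C = 0.190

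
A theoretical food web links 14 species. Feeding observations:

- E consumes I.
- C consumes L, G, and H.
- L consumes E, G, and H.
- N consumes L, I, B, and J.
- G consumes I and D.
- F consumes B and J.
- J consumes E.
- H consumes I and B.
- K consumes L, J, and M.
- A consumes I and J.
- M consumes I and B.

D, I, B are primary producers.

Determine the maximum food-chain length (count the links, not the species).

One longest chain: I → E → L → C.
It has 4 species and 3 links.

3 links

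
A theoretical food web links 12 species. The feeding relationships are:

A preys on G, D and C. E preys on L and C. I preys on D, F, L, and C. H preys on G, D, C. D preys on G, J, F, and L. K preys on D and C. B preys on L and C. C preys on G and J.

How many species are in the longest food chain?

3 species

One longest chain: J → D → H.
It has 3 species and 2 links.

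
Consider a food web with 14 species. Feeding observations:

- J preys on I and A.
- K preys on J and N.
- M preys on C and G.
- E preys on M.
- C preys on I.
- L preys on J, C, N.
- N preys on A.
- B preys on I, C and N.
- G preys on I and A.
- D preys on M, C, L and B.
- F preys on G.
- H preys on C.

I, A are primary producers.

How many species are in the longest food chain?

One longest chain: I → G → M → D.
It has 4 species and 3 links.

4 species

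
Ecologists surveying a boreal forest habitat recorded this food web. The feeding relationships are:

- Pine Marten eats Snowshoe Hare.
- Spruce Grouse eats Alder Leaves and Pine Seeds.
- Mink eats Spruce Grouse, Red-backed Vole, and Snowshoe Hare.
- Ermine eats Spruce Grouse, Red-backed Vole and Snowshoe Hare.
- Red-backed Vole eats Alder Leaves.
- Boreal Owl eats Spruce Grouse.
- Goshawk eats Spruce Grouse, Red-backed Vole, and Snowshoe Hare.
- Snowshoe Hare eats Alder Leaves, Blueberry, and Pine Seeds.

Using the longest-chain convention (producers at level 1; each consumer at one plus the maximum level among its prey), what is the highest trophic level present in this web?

Producers (level 1): Alder Leaves, Blueberry, Pine Seeds.
Alder Leaves → Spruce Grouse → Goshawk gives Goshawk level 3.
No species has a prey at level 3, so no species reaches level 4.

3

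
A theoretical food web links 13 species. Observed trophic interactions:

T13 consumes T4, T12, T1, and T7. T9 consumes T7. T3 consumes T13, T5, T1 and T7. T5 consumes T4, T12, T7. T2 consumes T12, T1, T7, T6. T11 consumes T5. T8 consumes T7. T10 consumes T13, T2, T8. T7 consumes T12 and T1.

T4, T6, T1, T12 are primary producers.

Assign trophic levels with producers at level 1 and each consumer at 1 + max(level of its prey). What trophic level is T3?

T1 is a producer → level 1.
T7 eats T1 (level 1); other prey at levels: T12 1 → level 2.
T13 eats T7 (level 2); other prey at levels: T4 1, T1 1, T12 1 → level 3.
T3 eats T13 (level 3); other prey at levels: T1 1, T7 2, T5 3 → level 4.

Trophic level 4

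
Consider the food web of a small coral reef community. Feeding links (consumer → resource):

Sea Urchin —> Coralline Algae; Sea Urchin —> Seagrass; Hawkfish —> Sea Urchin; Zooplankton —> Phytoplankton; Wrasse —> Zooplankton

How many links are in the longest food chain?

2 links

One longest chain: Phytoplankton → Zooplankton → Wrasse.
It has 3 species and 2 links.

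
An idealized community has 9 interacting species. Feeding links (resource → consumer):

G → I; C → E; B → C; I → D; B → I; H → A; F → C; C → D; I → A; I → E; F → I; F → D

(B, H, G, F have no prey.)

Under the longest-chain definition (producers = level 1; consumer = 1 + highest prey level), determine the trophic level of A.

B is a producer → level 1.
I eats B (level 1); other prey at levels: G 1, F 1 → level 2.
A eats I (level 2); other prey at levels: H 1 → level 3.

Trophic level 3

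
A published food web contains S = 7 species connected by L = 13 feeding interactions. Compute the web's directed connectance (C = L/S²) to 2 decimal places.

The web has S = 7 species and L = 13 feeding links.
C = L / S² = 13 / 49 = 0.2653 ≈ 0.27.

C = 0.27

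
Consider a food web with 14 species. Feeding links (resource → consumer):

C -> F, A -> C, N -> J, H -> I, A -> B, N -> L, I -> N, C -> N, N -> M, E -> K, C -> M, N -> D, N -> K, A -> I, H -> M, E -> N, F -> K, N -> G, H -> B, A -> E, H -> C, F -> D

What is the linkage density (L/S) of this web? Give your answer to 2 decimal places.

There are L = 22 links among S = 14 species.
L/S = 22/14 = 1.5714 ≈ 1.57.

L/S = 1.57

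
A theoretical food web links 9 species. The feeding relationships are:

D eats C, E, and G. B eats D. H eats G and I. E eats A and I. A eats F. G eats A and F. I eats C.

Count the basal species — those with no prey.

Basal species (no prey listed): F, C.
Count: 2.

2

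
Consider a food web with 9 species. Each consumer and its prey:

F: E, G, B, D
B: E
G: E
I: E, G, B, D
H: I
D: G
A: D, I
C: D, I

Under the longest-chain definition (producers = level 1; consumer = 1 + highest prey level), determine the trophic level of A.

E is a producer → level 1.
G eats E → level 2.
D eats G → level 3.
I eats D (level 3); other prey at levels: E 1, G 2, B 2 → level 4.
A eats I (level 4); other prey at levels: D 3 → level 5.

Trophic level 5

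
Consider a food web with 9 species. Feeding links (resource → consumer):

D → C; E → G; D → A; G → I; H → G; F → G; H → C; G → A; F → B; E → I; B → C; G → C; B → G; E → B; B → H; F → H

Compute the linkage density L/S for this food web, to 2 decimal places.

L/S = 1.78

There are L = 16 links among S = 9 species.
L/S = 16/9 = 1.7778 ≈ 1.78.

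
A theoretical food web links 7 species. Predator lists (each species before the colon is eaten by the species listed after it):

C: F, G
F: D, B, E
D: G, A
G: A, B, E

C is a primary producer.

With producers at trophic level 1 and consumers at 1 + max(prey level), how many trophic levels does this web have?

Producers (level 1): C.
C → F → D → G → E gives E level 5.
No species has a prey at level 5, so no species reaches level 6.

5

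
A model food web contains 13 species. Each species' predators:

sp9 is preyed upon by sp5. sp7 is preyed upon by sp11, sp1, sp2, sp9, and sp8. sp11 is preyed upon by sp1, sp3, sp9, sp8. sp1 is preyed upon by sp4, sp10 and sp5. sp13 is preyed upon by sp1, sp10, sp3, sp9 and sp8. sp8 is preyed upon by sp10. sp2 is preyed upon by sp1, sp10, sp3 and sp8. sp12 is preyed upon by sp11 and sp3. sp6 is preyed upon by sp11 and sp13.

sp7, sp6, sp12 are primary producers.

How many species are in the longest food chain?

One longest chain: sp6 → sp13 → sp1 → sp10.
It has 4 species and 3 links.

4 species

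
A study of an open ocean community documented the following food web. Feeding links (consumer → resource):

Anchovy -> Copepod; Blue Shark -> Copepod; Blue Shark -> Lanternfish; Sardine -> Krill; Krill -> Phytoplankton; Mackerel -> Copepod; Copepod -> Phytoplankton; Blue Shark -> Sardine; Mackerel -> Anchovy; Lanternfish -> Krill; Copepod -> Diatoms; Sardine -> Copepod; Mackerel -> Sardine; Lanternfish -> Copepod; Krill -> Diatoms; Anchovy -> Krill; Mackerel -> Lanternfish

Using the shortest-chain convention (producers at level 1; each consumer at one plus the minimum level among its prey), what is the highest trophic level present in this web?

3

Producers (level 1): Diatoms, Phytoplankton.
Following each consumer down to its lowest-level prey: Diatoms → Krill → Anchovy (levels 1 through 3).
All prey of Anchovy (Krill 2, Copepod 2) are at level 2 or above, so Anchovy is at level 1 + 2 = 3.
Every consumer has at least one prey at level 2 or below, so none exceeds level 3.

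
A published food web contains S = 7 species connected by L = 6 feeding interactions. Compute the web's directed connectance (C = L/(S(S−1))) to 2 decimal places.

C = 0.14

The web has S = 7 species and L = 6 feeding links.
C = L / (S(S−1)) = 6 / 42 = 0.1429 ≈ 0.14.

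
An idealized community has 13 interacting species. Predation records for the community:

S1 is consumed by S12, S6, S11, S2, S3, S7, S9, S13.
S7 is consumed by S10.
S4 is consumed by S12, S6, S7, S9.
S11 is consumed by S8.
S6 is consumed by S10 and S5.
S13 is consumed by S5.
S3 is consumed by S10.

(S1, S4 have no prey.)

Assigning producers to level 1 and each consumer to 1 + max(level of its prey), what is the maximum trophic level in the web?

3

Producers (level 1): S1, S4.
S1 → S11 → S8 gives S8 level 3.
No species has a prey at level 3, so no species reaches level 4.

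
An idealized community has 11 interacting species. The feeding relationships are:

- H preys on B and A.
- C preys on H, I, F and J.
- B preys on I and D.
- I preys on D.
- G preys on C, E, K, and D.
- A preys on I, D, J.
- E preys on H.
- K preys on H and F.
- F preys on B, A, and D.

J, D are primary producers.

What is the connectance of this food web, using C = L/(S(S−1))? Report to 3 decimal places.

The web has S = 11 species and L = 22 feeding links.
C = L / (S(S−1)) = 22 / 110 = 0.2000 ≈ 0.200.

C = 0.200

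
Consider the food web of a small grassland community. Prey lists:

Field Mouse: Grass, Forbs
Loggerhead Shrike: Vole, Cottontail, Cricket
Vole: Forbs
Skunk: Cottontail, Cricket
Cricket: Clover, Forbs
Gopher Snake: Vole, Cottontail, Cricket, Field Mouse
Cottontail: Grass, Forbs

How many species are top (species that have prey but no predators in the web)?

3

Top species (has prey, but nothing eats it): Loggerhead Shrike, Skunk, Gopher Snake.
Count: 3.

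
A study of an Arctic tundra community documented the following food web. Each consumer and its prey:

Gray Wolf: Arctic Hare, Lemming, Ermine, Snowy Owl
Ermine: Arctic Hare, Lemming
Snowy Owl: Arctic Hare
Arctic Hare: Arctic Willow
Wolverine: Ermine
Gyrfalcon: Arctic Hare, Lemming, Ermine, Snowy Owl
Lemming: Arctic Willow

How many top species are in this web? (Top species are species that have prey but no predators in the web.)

3

Top species (has prey, but nothing eats it): Gyrfalcon, Wolverine, Gray Wolf.
Count: 3.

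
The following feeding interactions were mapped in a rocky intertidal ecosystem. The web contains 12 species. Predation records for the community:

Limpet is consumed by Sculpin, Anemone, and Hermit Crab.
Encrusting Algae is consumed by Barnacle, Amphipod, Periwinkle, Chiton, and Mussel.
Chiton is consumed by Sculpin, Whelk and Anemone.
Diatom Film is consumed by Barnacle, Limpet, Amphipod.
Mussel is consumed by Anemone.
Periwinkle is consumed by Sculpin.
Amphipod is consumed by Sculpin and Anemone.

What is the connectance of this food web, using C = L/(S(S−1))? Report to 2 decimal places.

C = 0.14

The web has S = 12 species and L = 18 feeding links.
C = L / (S(S−1)) = 18 / 132 = 0.1364 ≈ 0.14.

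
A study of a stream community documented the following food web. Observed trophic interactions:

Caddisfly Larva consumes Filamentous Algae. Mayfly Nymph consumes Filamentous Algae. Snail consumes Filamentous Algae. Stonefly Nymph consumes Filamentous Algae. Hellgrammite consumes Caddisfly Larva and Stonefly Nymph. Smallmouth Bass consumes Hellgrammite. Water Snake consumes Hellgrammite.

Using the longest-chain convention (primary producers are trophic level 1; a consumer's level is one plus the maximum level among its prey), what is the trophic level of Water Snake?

Trophic level 4

Filamentous Algae is a producer → level 1.
Caddisfly Larva eats Filamentous Algae → level 2.
Hellgrammite eats Caddisfly Larva (level 2); other prey at levels: Stonefly Nymph 2 → level 3.
Water Snake eats Hellgrammite → level 4.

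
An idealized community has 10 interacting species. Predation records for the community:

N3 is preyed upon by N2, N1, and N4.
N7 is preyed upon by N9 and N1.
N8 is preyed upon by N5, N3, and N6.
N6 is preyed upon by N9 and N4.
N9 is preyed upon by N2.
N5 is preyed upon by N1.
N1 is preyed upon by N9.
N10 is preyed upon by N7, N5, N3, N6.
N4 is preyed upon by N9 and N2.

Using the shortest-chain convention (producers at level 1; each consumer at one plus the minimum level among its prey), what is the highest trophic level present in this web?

3

Producers (level 1): N8, N10.
Following each consumer down to its lowest-level prey: N10 → N7 → N9 (levels 1 through 3).
All prey of N9 (N7 2, N6 2, N4 3, N1 3) are at level 2 or above, so N9 is at level 1 + 2 = 3.
Every consumer has at least one prey at level 2 or below, so none exceeds level 3.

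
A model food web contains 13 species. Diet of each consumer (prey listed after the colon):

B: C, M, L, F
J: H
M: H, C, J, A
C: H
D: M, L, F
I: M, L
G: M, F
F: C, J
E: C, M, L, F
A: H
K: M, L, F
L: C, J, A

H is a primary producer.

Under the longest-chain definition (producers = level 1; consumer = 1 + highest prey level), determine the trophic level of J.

Trophic level 2

H is a producer → level 1.
J eats H → level 2.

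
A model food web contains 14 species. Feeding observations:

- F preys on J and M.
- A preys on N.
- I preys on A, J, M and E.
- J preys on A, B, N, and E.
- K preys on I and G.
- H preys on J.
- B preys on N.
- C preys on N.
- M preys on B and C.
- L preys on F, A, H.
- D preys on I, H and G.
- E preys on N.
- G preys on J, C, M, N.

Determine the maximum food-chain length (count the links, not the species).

One longest chain: N → A → J → H → D.
It has 5 species and 4 links.

4 links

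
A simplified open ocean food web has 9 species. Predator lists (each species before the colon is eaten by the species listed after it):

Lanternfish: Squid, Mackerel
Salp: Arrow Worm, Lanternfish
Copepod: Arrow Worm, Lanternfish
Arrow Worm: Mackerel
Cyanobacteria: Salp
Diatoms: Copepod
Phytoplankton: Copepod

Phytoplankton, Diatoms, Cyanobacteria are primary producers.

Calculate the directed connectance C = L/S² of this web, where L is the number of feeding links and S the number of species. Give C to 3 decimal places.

C = 0.123

The web has S = 9 species and L = 10 feeding links.
C = L / S² = 10 / 81 = 0.1235 ≈ 0.123.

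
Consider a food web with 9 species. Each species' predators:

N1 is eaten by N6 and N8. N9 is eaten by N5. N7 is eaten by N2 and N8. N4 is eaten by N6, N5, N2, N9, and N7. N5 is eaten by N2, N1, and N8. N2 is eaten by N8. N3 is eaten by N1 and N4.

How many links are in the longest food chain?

One longest chain: N3 → N4 → N9 → N5 → N1 → N6.
It has 6 species and 5 links.

5 links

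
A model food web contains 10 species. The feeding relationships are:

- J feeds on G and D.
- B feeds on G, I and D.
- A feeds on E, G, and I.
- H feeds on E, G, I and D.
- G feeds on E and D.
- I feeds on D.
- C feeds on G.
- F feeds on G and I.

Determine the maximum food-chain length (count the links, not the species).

One longest chain: E → G → A.
It has 3 species and 2 links.

2 links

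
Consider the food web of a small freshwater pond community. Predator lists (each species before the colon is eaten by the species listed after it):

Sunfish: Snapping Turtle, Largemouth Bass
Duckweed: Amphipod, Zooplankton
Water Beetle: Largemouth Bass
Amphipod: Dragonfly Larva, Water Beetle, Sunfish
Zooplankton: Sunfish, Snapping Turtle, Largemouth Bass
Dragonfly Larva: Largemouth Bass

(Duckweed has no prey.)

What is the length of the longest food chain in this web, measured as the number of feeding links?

One longest chain: Duckweed → Amphipod → Sunfish → Snapping Turtle.
It has 4 species and 3 links.

3 links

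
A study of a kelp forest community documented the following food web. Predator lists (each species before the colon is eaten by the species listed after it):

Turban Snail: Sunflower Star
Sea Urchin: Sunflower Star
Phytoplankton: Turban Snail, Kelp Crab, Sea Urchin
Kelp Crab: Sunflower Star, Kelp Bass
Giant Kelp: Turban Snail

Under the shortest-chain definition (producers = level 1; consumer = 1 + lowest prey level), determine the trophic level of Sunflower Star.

Giant Kelp is a producer → level 1.
Turban Snail eats Giant Kelp → level 2.
Sunflower Star eats Turban Snail → level 3.
No prey of Sunflower Star is below level 2, so 3 is the minimum.

Trophic level 3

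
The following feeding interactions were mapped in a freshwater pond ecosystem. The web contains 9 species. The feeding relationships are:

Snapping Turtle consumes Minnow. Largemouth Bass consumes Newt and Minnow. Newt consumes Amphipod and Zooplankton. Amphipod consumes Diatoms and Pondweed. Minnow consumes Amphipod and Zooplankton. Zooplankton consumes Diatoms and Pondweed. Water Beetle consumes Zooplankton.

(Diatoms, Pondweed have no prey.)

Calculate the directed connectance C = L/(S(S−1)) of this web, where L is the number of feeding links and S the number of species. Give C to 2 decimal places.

The web has S = 9 species and L = 12 feeding links.
C = L / (S(S−1)) = 12 / 72 = 0.1667 ≈ 0.17.

C = 0.17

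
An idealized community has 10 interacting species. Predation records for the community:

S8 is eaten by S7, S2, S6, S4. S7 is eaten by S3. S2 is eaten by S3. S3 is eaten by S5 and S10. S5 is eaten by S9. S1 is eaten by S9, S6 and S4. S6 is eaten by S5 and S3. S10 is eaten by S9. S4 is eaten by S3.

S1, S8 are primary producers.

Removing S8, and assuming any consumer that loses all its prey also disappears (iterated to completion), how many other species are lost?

Remove S8.
Round 1: S2 (all prey gone), S7 (all prey gone) → extinct.
No further losses. Total secondary extinctions: 2.

2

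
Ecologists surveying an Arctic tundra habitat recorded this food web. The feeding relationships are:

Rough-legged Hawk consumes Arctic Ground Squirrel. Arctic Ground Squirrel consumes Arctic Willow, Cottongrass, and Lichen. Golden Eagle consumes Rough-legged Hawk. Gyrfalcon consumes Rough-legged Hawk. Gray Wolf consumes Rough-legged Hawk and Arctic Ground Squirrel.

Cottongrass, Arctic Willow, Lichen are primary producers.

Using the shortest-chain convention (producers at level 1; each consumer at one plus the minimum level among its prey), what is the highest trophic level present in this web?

4

Producers (level 1): Cottongrass, Arctic Willow, Lichen.
Following each consumer down to its lowest-level prey: Cottongrass → Arctic Ground Squirrel → Rough-legged Hawk → Gyrfalcon (levels 1 through 4).
All prey of Gyrfalcon (Rough-legged Hawk 3) are at level 3 or above, so Gyrfalcon is at level 1 + 3 = 4.
Every consumer has at least one prey at level 3 or below, so none exceeds level 4.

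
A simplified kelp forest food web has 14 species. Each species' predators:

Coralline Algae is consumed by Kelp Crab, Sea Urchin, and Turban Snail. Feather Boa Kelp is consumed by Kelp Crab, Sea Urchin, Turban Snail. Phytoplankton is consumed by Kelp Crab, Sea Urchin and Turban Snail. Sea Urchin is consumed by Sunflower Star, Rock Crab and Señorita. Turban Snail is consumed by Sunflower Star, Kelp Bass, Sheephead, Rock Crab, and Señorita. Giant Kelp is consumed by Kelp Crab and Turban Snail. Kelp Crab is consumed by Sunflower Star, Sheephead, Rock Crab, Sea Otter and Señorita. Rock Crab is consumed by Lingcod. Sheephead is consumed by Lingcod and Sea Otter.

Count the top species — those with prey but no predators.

5

Top species (has prey, but nothing eats it): Kelp Bass, Señorita, Sunflower Star, Lingcod, Sea Otter.
Count: 5.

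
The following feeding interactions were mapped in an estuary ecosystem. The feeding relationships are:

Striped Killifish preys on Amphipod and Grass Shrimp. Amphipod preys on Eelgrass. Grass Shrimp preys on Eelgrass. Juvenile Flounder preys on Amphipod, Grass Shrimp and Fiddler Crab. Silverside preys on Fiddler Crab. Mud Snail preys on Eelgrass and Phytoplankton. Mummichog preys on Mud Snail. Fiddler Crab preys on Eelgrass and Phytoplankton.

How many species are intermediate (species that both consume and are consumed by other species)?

4

Intermediate species (has both prey and predators): Grass Shrimp, Fiddler Crab, Amphipod, Mud Snail.
Count: 4.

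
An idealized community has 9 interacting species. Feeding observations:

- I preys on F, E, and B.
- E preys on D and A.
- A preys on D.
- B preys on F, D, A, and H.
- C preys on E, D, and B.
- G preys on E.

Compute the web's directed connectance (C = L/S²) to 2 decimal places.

C = 0.17

The web has S = 9 species and L = 14 feeding links.
C = L / S² = 14 / 81 = 0.1728 ≈ 0.17.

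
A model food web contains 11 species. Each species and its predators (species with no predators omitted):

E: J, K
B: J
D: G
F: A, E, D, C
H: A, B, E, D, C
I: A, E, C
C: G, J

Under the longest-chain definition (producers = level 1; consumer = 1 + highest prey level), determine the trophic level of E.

H is a producer → level 1.
E eats H (level 1); other prey at levels: I 1, F 1 → level 2.

Trophic level 2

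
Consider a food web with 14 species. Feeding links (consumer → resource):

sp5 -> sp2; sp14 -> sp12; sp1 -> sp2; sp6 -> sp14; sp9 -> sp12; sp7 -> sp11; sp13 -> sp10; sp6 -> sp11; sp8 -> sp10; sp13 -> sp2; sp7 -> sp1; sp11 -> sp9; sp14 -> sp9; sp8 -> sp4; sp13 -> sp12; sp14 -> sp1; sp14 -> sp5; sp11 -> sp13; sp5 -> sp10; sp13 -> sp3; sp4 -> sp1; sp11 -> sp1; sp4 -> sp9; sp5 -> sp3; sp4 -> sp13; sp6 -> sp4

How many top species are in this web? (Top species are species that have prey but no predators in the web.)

3

Top species (has prey, but nothing eats it): sp8, sp7, sp6.
Count: 3.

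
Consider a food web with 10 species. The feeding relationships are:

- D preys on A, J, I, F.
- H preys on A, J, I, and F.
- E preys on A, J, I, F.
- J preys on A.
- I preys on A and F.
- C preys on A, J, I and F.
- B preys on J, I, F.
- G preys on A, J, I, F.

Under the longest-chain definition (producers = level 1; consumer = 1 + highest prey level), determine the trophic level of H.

A is a producer → level 1.
J eats A → level 2.
H eats J (level 2); other prey at levels: A 1, F 1, I 2 → level 3.

Trophic level 3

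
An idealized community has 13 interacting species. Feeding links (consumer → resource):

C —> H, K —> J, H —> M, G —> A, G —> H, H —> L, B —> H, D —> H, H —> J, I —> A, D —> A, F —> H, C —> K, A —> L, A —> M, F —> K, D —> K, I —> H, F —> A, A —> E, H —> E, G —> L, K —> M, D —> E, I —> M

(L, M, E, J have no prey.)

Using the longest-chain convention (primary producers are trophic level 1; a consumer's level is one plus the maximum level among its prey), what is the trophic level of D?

L is a producer → level 1.
H eats L (level 1); other prey at levels: M 1, E 1, J 1 → level 2.
D eats H (level 2); other prey at levels: E 1, A 2, K 2 → level 3.

Trophic level 3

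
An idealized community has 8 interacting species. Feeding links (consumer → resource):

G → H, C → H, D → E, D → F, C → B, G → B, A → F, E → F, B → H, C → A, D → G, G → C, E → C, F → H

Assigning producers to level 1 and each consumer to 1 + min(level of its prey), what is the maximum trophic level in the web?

3

Producers (level 1): H.
Following each consumer down to its lowest-level prey: H → F → D (levels 1 through 3).
All prey of D (F 2, G 2, E 3) are at level 2 or above, so D is at level 1 + 2 = 3.
Every consumer has at least one prey at level 2 or below, so none exceeds level 3.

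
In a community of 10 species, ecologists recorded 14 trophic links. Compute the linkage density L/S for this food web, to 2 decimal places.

There are L = 14 links among S = 10 species.
L/S = 14/10 = 1.4000 ≈ 1.40.

L/S = 1.40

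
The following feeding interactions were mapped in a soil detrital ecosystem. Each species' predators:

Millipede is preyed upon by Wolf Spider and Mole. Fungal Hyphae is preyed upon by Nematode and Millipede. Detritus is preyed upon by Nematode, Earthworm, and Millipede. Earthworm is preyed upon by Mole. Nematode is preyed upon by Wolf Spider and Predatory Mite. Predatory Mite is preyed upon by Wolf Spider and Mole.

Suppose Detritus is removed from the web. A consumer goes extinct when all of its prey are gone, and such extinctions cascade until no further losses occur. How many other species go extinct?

Remove Detritus.
Round 1: Earthworm (all prey gone) → extinct.
No further losses. Total secondary extinctions: 1.

1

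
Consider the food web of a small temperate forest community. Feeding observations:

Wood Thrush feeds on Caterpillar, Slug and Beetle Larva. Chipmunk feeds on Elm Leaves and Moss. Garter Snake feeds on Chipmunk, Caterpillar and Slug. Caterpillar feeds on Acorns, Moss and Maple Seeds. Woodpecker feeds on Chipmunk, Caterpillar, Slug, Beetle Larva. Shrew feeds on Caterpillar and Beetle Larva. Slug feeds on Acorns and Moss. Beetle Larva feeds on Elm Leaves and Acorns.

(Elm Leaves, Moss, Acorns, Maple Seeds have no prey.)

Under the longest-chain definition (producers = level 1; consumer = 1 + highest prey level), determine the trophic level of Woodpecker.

Trophic level 3

Elm Leaves is a producer → level 1.
Beetle Larva eats Elm Leaves (level 1); other prey at levels: Acorns 1 → level 2.
Woodpecker eats Beetle Larva (level 2); other prey at levels: Slug 2, Chipmunk 2, Caterpillar 2 → level 3.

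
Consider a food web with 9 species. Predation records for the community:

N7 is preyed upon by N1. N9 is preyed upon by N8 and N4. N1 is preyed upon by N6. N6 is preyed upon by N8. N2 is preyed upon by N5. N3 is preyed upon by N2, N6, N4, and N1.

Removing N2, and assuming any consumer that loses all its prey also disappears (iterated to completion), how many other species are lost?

1

Remove N2.
Round 1: N5 (all prey gone) → extinct.
No further losses. Total secondary extinctions: 1.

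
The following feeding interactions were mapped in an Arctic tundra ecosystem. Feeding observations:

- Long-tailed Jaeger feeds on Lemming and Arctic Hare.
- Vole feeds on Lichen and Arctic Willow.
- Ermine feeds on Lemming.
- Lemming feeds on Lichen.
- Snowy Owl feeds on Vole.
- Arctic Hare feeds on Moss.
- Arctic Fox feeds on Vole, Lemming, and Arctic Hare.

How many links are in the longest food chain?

2 links

One longest chain: Lichen → Lemming → Ermine.
It has 3 species and 2 links.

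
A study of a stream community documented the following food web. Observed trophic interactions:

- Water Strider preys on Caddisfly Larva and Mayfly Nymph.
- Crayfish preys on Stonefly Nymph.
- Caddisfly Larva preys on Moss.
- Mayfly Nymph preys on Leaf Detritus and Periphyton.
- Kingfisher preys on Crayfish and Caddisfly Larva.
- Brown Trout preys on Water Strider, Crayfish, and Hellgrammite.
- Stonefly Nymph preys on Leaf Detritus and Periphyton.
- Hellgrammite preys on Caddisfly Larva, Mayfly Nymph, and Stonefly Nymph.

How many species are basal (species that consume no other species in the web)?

3

Basal species (no prey listed): Moss, Leaf Detritus, Periphyton.
Count: 3.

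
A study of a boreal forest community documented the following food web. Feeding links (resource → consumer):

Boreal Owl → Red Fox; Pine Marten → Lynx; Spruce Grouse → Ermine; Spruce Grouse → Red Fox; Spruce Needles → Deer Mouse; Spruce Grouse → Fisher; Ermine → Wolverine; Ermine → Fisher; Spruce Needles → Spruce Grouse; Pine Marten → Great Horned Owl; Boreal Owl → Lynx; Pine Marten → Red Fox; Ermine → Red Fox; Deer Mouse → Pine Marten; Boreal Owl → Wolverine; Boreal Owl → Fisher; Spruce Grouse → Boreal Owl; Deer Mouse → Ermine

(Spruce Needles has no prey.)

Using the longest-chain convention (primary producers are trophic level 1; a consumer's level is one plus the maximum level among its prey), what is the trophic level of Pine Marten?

Trophic level 3

Spruce Needles is a producer → level 1.
Deer Mouse eats Spruce Needles → level 2.
Pine Marten eats Deer Mouse → level 3.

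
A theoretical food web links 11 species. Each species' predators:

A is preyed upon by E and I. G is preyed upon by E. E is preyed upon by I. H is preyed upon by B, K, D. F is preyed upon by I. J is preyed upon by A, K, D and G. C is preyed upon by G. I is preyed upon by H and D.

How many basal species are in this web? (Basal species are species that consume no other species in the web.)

Basal species (no prey listed): J, C, F.
Count: 3.

3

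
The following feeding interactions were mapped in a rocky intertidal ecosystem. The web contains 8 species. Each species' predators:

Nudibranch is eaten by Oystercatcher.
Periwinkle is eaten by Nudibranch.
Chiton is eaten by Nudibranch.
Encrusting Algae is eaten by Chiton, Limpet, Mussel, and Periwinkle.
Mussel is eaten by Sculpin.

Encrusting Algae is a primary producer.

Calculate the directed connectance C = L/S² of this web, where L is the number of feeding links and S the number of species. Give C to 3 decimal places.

C = 0.125

The web has S = 8 species and L = 8 feeding links.
C = L / S² = 8 / 64 = 0.1250 ≈ 0.125.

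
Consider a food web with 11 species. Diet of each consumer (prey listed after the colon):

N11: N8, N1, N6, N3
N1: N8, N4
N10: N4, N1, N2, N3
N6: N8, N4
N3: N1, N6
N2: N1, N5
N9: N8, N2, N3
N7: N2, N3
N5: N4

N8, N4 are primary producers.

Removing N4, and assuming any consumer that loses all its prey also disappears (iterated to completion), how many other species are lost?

Remove N4.
Round 1: N5 (all prey gone) → extinct.
No further losses. Total secondary extinctions: 1.

1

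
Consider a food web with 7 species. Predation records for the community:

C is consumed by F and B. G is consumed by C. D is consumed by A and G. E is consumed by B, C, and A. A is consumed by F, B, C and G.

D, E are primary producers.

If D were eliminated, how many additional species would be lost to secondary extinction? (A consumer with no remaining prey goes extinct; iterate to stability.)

0

Remove D.
Every predator of it retains at least one other prey: A still has E; G still has A.
No consumer loses all prey, so no secondary extinctions occur.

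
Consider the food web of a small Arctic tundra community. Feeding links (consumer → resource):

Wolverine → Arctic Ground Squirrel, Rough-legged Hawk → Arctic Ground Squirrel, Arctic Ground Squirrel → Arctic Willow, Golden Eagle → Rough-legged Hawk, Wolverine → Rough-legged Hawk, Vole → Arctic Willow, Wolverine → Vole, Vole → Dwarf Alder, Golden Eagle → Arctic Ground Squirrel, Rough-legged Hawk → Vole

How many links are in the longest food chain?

One longest chain: Arctic Willow → Vole → Rough-legged Hawk → Golden Eagle.
It has 4 species and 3 links.

3 links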